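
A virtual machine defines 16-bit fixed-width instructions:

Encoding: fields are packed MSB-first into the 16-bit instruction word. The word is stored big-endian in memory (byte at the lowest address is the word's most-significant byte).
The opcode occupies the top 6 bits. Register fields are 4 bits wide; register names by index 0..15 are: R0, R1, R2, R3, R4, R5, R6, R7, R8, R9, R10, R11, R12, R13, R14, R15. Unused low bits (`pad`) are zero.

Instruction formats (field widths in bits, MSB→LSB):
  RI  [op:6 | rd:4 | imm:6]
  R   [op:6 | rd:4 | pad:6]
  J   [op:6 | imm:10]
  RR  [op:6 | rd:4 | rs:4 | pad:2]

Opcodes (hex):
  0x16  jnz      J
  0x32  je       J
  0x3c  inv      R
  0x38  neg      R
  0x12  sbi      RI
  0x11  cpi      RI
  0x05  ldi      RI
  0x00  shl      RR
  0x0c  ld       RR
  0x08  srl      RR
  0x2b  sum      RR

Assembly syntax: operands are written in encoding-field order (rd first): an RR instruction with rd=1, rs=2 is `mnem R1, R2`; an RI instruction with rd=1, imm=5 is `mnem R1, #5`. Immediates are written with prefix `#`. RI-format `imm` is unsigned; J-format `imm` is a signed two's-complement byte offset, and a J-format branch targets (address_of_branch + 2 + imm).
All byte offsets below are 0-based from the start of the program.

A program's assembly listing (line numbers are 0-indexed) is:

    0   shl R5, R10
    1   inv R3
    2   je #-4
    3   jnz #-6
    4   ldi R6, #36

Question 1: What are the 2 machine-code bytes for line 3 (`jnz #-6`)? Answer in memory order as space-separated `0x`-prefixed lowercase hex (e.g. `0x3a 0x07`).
0x5b 0xfa

L3: jnz op=0x16:6|imm=-6:10 ⇒ 0x5bfa ⇒ big 5b fa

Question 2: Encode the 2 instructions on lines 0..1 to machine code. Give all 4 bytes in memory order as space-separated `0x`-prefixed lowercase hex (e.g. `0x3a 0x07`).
0x01 0x68 0xf0 0xc0

0. shl fields op=0x0:6|rd=5:4|rs=10:4|pad=0:2 → word 0168h → 01 68
1. inv fields op=0x3c:6|rd=3:4|pad=0:6 → word f0c0h → f0 c0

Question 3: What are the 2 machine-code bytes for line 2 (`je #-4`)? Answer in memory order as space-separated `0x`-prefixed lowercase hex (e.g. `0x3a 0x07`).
2. je fields op=0x32:6|imm=-4:10 → word cbfch → cb fc

0xcb 0xfc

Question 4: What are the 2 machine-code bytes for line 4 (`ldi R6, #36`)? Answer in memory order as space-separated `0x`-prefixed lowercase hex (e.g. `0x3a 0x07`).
0x15 0xa4

line 4 (ldi): pack op=0x5:6|rd=6:4|imm=36:6 = 0x15a4; big→ 15 a4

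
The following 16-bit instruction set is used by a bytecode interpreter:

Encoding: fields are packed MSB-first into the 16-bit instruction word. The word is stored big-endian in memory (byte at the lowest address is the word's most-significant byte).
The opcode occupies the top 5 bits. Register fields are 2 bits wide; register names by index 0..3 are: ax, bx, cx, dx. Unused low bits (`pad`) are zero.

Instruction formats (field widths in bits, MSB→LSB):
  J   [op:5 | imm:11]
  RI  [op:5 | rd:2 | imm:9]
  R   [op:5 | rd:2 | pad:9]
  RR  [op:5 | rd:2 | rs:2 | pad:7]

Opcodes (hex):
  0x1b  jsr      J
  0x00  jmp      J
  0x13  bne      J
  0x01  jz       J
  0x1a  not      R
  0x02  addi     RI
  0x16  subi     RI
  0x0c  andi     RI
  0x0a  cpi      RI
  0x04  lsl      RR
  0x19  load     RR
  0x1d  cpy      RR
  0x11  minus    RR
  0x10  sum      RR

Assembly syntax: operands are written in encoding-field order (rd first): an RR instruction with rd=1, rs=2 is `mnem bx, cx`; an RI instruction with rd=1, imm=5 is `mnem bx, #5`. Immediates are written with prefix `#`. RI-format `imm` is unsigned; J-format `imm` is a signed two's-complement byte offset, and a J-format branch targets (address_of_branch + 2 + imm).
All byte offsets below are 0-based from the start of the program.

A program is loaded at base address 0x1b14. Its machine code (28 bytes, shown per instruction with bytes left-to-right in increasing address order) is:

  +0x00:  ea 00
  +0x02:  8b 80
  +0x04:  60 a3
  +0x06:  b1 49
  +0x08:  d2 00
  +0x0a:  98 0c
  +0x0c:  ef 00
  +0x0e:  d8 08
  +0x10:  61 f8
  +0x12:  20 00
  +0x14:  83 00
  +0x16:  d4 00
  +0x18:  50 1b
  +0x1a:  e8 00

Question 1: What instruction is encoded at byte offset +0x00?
cpy bx, ax

@+00  big-endian(ea 00) = 0xea00
  op=0xea00>>11=0x1d ⇒ cpy (RR)
  rd@[10:9]=0x1 ⇒ bx
  rs@[8:7]=0x0 ⇒ ax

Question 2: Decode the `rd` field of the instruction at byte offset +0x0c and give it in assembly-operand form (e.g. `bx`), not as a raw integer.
dx

off 0x0c: read ef 00 as big → 0xef00
  top 5b → 0x1d → cpy [RR]
  [10:9] rd=3 = dx
  [8:7] rs=2 = cx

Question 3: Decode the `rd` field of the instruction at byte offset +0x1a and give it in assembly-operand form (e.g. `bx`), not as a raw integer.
ax

@+1a  big-endian(e8 00) = 0xe800
  top 5b → 0x1d → cpy [RR]
  [10:9] rd=0 = ax
  [8:7] rs=0 = ax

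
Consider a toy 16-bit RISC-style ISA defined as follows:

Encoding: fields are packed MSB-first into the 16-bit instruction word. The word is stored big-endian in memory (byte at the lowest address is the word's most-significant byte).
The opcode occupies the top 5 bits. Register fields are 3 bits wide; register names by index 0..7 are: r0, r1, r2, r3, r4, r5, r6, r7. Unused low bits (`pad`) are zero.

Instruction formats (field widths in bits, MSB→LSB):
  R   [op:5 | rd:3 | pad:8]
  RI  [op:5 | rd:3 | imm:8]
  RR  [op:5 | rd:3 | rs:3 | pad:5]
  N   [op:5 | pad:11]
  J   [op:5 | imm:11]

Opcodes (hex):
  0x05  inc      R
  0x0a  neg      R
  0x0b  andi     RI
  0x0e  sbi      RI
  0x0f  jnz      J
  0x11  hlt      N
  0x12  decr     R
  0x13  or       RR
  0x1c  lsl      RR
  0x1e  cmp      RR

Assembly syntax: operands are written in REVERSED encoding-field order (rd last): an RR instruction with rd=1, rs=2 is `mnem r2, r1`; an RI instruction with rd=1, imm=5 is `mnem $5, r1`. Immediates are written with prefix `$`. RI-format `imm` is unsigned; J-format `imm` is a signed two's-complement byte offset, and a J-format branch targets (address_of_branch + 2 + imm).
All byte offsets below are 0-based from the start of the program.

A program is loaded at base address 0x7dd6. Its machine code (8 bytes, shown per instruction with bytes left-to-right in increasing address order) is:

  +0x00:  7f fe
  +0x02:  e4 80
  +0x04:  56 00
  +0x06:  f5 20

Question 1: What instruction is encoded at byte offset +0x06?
cmp r1, r5

+0x06: f5 20 ⇒ word 0xf520 (big)
  opcode bits[15:11]=0x1e: cmp/RR
  rd: (w>>8)&0x7=0x5 → r5
  rs: (w>>5)&0x7=0x1 → r1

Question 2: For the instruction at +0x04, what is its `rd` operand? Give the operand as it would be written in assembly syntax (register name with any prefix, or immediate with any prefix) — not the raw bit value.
[04] 56 00 → 0x5600
  top 5b → 0xa → neg [R]
  rd@[10:8]=0x6 ⇒ r6

r6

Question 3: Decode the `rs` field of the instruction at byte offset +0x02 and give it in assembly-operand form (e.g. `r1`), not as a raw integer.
r4

off 0x02: read e4 80 as big → 0xe480
  opcode bits[15:11]=0x1c: lsl/RR
  [10:8] rd=4 = r4
  [7:5] rs=4 = r4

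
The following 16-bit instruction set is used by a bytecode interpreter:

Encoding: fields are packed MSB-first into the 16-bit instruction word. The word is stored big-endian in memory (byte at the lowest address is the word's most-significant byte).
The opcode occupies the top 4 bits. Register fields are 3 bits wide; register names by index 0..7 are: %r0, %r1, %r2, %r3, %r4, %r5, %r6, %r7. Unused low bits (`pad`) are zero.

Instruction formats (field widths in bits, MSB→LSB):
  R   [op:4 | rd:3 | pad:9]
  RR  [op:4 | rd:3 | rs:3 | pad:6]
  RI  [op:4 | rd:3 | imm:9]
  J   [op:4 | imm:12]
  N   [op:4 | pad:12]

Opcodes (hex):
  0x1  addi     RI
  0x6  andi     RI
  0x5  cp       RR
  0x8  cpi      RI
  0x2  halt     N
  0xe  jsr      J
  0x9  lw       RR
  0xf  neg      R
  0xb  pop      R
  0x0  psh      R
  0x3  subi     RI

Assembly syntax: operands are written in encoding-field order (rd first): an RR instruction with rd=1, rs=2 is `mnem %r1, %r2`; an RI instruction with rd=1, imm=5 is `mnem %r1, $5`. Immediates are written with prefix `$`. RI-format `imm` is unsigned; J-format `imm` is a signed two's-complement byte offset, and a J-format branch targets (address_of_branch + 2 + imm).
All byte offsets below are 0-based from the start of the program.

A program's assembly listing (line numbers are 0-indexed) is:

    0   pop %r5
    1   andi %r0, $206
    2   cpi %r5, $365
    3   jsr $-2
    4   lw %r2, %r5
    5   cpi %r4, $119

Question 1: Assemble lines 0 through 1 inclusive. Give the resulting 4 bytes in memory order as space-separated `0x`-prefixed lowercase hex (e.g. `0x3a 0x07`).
line 0 (pop): pack op=0xb:4|rd=5:3|pad=0:9 = 0xba00; big→ ba 00
line 1 (andi): pack op=0x6:4|rd=0:3|imm=206:9 = 0x60ce; big→ 60 ce

0xba 0x00 0x60 0xce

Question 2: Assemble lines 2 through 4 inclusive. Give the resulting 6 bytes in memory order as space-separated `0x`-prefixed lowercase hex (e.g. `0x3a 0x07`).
0x8b 0x6d 0xef 0xfe 0x95 0x40

2. cpi fields op=0x8:4|rd=5:3|imm=365:9 → word 8b6dh → 8b 6d
3. jsr fields op=0xe:4|imm=-2:12 → word effeh → ef fe
4. lw fields op=0x9:4|rd=2:3|rs=5:3|pad=0:6 → word 9540h → 95 40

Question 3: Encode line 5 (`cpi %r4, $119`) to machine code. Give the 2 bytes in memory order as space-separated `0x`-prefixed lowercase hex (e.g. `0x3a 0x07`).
0x88 0x77

5. cpi fields op=0x8:4|rd=4:3|imm=119:9 → word 8877h → 88 77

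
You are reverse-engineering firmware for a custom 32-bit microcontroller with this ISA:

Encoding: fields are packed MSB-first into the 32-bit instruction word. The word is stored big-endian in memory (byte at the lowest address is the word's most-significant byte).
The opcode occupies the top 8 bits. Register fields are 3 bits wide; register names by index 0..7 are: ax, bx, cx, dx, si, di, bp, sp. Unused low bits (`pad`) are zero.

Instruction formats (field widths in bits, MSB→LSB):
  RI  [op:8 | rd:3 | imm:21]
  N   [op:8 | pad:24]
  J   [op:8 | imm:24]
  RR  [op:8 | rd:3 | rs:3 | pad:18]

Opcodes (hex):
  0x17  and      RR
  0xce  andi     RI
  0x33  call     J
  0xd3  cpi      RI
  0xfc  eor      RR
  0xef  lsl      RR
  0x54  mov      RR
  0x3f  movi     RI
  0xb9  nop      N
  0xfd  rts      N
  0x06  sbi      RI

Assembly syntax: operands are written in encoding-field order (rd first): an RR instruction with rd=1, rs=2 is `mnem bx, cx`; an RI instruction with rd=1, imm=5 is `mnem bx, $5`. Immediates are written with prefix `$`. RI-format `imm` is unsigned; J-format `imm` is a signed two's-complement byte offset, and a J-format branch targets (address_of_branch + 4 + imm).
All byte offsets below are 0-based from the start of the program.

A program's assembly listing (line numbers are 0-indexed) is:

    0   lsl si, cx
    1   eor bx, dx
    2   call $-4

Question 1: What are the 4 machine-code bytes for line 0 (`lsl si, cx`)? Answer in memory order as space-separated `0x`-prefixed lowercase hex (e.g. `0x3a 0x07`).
0. lsl fields op=0xef:8|rd=4:3|rs=2:3|pad=0:18 → word ef880000h → ef 88 00 00

0xef 0x88 0x00 0x00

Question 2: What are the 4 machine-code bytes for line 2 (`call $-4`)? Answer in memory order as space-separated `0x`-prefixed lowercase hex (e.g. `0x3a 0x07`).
2. call fields op=0x33:8|imm=-4:24 → word 33fffffch → 33 ff ff fc

0x33 0xff 0xff 0xfc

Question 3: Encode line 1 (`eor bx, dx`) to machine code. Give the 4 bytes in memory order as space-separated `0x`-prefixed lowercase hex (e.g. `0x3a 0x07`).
0xfc 0x2c 0x00 0x00

L1: eor op=0xfc:8|rd=1:3|rs=3:3|pad=0:18 ⇒ 0xfc2c0000 ⇒ big fc 2c 00 00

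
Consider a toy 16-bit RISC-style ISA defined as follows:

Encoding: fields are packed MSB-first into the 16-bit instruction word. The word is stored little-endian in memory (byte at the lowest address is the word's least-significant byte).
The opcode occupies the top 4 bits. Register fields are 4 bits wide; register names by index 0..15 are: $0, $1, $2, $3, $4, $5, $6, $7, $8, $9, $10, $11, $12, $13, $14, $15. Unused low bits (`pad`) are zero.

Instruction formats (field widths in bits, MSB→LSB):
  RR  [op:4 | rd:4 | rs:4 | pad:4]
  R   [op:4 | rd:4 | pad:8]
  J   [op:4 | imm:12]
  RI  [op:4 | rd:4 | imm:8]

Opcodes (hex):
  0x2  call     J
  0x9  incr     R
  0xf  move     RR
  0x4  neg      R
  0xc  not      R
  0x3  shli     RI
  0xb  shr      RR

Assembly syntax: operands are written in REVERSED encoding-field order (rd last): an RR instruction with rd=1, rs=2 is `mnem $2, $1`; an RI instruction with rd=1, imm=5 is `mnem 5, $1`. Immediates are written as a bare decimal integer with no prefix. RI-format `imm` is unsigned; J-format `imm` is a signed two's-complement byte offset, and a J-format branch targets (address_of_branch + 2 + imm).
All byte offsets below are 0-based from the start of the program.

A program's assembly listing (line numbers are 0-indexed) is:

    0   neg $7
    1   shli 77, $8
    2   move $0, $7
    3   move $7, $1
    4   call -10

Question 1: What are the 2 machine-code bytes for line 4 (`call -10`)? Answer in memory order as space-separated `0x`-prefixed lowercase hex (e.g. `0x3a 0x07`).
0xf6 0x2f

line 4 (call): pack op=0x2:4|imm=-10:12 = 0x2ff6; little→ f6 2f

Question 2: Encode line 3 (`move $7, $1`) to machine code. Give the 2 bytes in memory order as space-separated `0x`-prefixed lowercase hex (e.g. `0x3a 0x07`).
3. move fields op=0xf:4|rd=1:4|rs=7:4|pad=0:4 → word f170h → 70 f1

0x70 0xf1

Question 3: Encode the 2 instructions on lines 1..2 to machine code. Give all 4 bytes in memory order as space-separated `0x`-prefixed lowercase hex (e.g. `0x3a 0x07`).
0x4d 0x38 0x00 0xf7

1. shli fields op=0x3:4|rd=8:4|imm=77:8 → word 384dh → 4d 38
2. move fields op=0xf:4|rd=7:4|rs=0:4|pad=0:4 → word f700h → 00 f7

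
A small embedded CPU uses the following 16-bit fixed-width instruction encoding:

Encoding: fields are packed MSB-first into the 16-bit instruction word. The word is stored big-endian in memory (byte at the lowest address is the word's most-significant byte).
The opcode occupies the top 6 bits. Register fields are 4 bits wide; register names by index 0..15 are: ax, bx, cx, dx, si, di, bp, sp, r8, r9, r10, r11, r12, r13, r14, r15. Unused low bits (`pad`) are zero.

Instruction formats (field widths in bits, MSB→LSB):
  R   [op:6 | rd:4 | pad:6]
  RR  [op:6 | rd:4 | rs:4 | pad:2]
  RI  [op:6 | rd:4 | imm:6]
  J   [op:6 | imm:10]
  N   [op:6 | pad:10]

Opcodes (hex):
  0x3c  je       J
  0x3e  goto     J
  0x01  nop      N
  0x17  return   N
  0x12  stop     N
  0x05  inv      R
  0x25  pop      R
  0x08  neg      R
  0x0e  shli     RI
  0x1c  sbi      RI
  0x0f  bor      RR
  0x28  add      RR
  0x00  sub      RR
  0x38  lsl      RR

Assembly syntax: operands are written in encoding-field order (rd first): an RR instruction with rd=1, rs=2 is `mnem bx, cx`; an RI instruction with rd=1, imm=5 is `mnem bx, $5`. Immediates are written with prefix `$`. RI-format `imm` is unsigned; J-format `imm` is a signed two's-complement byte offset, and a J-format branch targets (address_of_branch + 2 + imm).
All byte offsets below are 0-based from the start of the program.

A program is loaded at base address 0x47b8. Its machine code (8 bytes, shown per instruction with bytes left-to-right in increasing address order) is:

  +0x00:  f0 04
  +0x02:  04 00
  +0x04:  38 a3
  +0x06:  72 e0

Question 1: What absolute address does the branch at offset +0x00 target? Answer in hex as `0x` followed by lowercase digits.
off 0x00: read f0 04 as big → 0xf004
  top 6b → 0x3c → je [J]
  imm@[9:0]=0x4 ⇒ $4
  target = base 0x47b8 + off 0x00 + 2 + imm 4 = 0x47be

0x47be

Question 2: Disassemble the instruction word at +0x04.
+0x04: 38 a3 ⇒ word 0x38a3 (big)
  top 6b → 0xe → shli [RI]
  rd: (w>>6)&0xf=0x2 → cx
  imm: (w>>0)&0x3f=0x23 → $35

shli cx, $35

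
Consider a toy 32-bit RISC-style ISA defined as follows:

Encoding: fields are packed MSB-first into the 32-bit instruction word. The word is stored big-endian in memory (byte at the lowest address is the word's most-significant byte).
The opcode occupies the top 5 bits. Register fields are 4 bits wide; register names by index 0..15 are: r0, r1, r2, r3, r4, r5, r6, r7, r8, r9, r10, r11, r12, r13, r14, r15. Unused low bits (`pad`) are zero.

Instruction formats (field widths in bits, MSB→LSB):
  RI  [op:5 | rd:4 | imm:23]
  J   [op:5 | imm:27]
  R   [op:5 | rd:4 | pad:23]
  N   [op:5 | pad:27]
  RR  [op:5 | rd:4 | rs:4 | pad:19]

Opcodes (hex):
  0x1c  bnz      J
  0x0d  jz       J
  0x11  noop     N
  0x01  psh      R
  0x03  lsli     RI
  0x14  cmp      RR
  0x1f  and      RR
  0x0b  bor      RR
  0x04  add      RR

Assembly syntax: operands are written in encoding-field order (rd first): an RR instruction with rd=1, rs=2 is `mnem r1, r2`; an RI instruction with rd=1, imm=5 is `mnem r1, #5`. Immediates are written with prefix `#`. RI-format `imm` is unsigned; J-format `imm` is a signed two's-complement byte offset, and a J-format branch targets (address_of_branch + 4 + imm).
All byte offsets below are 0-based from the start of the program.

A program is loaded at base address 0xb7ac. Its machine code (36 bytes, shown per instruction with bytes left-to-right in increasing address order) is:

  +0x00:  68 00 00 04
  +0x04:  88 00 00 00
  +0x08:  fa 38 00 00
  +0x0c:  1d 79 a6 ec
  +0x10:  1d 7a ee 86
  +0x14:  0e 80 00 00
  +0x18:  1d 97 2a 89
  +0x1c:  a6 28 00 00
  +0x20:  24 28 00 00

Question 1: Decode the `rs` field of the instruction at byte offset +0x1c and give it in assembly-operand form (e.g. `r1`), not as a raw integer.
+0x1c: a6 28 00 00 ⇒ word 0xa6280000 (big)
  op=0xa6280000>>27=0x14 ⇒ cmp (RR)
  rd: (w>>23)&0xf=0xc → r12
  rs: (w>>19)&0xf=0x5 → r5

r5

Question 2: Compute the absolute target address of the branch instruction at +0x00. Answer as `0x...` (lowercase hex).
+0x00: 68 00 00 04 ⇒ word 0x68000004 (big)
  top 5b → 0xd → jz [J]
  imm@[26:0]=0x4 ⇒ #4
  target = base 0xb7ac + off 0x00 + 4 + imm 4 = 0xb7b4

0xb7b4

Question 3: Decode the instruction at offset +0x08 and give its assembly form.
off 0x08: read fa 38 00 00 as big → 0xfa380000
  op=0xfa380000>>27=0x1f ⇒ and (RR)
  [26:23] rd=4 = r4
  [22:19] rs=7 = r7

and r4, r7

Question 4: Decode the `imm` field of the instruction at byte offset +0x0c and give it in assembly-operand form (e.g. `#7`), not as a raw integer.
#7972588

[0c] 1d 79 a6 ec → 0x1d79a6ec
  op=0x1d79a6ec>>27=0x3 ⇒ lsli (RI)
  rd: (w>>23)&0xf=0xa → r10
  imm: (w>>0)&0x7fffff=0x79a6ec → #7972588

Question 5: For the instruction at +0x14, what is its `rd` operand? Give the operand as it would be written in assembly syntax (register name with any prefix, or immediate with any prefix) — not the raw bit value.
off 0x14: read 0e 80 00 00 as big → 0x0e800000
  opcode bits[31:27]=0x1: psh/R
  rd@[26:23]=0xd ⇒ r13

r13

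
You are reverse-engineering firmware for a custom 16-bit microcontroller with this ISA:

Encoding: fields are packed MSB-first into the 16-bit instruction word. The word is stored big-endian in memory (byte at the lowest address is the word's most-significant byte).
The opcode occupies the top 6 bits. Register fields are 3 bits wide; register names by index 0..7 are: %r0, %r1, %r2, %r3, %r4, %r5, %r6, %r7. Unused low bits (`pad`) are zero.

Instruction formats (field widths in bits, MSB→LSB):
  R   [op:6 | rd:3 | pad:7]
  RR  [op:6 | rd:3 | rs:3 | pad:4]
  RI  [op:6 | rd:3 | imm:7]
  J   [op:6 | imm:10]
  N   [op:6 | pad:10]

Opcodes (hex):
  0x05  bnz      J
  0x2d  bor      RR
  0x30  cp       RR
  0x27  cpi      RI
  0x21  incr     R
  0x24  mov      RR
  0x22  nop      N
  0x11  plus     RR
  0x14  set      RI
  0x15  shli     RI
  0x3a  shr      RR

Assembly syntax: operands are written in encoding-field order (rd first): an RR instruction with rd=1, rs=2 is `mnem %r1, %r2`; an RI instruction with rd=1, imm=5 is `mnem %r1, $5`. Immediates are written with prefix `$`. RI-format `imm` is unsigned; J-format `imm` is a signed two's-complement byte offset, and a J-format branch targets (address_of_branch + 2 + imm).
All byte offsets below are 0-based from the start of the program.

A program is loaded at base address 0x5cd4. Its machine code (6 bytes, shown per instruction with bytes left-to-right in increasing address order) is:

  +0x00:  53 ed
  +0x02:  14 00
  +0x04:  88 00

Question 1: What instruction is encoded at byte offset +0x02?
bnz $0

@+02  big-endian(14 00) = 0x1400
  opcode bits[15:10]=0x5: bnz/J
  imm: (w>>0)&0x3ff=0x0 → $0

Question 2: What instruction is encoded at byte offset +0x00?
set %r7, $109

@+00  big-endian(53 ed) = 0x53ed
  top 6b → 0x14 → set [RI]
  rd@[9:7]=0x7 ⇒ %r7
  imm@[6:0]=0x6d ⇒ $109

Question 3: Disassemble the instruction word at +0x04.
off 0x04: read 88 00 as big → 0x8800
  top 6b → 0x22 → nop [N]

nop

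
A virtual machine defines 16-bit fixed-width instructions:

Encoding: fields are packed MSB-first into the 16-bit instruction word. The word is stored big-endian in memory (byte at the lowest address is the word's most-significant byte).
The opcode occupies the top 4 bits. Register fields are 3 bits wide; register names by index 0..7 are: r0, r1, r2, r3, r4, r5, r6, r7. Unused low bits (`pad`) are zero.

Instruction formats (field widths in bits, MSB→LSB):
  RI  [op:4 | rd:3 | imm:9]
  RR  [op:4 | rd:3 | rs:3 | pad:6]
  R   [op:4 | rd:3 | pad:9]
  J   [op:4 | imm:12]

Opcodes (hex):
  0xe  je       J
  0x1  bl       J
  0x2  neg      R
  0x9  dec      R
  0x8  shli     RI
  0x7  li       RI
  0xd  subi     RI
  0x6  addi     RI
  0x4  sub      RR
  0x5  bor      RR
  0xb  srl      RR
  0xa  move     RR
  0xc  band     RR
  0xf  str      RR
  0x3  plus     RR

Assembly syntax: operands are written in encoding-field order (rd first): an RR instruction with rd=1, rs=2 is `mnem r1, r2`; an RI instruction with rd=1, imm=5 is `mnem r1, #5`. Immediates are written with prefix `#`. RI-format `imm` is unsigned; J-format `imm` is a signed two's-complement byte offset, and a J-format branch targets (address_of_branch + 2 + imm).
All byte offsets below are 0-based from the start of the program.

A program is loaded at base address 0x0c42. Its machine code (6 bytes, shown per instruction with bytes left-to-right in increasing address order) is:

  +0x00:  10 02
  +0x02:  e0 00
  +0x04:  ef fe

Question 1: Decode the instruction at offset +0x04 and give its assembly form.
je #-2

+0x04: ef fe ⇒ word 0xeffe (big)
  top 4b → 0xe → je [J]
  [11:0] imm=4094 (s12→-2) = #-2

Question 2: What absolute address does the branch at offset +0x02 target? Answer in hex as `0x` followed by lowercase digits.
@+02  big-endian(e0 00) = 0xe000
  op=0xe000>>12=0xe ⇒ je (J)
  imm@[11:0]=0x0 ⇒ #0
  target = base 0x0c42 + off 0x02 + 2 + imm 0 = 0x0c46

0x0c46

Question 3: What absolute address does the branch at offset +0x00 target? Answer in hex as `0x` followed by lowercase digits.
0x0c46

@+00  big-endian(10 02) = 0x1002
  top 4b → 0x1 → bl [J]
  [11:0] imm=2 = #2
  target = base 0x0c42 + off 0x00 + 2 + imm 2 = 0x0c46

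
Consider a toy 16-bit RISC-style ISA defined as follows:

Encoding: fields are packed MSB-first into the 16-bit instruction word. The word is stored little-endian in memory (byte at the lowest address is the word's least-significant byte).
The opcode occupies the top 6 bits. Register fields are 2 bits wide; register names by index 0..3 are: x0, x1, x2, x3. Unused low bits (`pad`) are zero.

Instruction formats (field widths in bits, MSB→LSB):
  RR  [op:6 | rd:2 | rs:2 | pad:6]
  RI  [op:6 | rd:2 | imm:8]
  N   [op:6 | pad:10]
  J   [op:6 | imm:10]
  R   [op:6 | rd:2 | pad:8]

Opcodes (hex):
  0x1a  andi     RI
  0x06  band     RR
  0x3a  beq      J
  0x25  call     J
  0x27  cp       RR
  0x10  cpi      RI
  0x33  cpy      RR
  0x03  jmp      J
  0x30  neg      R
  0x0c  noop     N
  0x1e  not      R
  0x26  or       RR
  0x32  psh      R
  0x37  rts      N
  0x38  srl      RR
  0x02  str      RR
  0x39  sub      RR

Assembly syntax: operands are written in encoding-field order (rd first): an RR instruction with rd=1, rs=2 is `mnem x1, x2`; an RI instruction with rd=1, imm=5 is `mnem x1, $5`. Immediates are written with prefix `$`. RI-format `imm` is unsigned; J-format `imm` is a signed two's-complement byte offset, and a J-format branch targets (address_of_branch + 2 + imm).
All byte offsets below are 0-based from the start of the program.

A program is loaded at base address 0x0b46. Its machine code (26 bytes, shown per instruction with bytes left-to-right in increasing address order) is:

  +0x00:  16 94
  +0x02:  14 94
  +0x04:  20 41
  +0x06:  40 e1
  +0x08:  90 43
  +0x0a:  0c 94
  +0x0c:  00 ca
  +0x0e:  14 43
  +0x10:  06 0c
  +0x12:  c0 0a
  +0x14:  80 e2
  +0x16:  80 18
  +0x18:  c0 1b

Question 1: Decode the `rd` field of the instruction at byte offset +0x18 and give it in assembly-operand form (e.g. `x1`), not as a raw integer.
[18] c0 1b → 0x1bc0
  top 6b → 0x6 → band [RR]
  rd: (w>>8)&0x3=0x3 → x3
  rs: (w>>6)&0x3=0x3 → x3

x3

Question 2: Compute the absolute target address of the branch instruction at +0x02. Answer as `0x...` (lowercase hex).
0x0b5e

[02] 14 94 → 0x9414
  top 6b → 0x25 → call [J]
  imm@[9:0]=0x14 ⇒ $20
  target = base 0x0b46 + off 0x02 + 2 + imm 20 = 0x0b5e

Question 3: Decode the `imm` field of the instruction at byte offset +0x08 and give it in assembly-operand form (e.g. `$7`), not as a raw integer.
+0x08: 90 43 ⇒ word 0x4390 (little)
  op=0x4390>>10=0x10 ⇒ cpi (RI)
  rd@[9:8]=0x3 ⇒ x3
  imm@[7:0]=0x90 ⇒ $144

$144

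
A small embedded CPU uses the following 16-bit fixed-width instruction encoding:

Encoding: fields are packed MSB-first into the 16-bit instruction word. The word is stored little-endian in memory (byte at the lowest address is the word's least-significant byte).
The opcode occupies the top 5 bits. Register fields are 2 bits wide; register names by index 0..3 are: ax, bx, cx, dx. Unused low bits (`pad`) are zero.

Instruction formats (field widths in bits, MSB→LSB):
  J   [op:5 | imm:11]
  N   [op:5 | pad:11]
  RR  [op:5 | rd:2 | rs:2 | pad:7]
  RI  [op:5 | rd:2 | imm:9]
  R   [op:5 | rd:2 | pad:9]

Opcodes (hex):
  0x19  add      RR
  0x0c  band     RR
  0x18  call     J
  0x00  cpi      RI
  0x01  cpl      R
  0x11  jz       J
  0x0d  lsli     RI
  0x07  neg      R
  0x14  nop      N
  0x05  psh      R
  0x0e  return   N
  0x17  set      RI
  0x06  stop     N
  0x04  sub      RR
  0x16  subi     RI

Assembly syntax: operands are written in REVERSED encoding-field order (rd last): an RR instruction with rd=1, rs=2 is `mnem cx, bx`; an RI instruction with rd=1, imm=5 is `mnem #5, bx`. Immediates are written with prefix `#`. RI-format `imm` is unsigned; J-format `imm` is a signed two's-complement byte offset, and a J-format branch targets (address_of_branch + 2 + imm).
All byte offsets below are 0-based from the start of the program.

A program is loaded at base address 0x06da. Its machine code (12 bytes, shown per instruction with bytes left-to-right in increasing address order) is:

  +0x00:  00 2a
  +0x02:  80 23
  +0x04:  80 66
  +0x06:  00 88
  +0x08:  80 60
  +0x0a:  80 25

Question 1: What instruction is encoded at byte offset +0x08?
band bx, ax

[08] 80 60 → 0x6080
  opcode bits[15:11]=0xc: band/RR
  [10:9] rd=0 = ax
  [8:7] rs=1 = bx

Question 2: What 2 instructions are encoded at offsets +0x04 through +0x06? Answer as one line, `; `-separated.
band bx, dx; jz #0

[04] 80 66 → 0x6680
  top 5b → 0xc → band [RR]
  rd@[10:9]=0x3 ⇒ dx
  rs@[8:7]=0x1 ⇒ bx
[06] 00 88 → 0x8800
  top 5b → 0x11 → jz [J]
  imm@[10:0]=0x0 ⇒ #0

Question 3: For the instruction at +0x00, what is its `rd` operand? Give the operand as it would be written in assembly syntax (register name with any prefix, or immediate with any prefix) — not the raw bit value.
bx

@+00  little-endian(00 2a) = 0x2a00
  op=0x2a00>>11=0x5 ⇒ psh (R)
  rd@[10:9]=0x1 ⇒ bx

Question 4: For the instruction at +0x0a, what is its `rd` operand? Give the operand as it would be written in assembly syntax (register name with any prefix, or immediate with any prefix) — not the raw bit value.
+0x0a: 80 25 ⇒ word 0x2580 (little)
  top 5b → 0x4 → sub [RR]
  [10:9] rd=2 = cx
  [8:7] rs=3 = dx

cx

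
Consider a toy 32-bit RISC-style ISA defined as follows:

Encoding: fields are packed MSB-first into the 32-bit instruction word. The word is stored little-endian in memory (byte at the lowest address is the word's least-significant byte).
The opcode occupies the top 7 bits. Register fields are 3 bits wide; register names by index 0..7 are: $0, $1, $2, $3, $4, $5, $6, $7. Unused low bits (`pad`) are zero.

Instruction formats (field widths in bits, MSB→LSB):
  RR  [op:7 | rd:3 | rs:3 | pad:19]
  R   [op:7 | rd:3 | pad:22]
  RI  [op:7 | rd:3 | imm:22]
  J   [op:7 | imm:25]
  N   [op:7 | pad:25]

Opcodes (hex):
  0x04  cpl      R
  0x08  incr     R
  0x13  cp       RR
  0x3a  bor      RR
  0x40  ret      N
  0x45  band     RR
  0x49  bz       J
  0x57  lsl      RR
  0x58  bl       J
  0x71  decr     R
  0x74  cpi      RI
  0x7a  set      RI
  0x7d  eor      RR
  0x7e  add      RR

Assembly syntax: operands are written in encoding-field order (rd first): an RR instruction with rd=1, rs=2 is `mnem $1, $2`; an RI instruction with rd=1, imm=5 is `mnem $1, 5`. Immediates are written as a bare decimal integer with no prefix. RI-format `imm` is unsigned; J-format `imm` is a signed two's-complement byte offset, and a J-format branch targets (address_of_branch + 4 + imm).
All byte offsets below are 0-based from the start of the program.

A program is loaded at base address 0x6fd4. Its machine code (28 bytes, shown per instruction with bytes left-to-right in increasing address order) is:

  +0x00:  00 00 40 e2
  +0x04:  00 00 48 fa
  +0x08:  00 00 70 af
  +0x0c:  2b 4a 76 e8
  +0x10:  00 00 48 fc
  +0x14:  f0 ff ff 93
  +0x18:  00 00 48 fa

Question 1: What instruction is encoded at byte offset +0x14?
@+14  little-endian(f0 ff ff 93) = 0x93fffff0
  top 7b → 0x49 → bz [J]
  [24:0] imm=33554416 (s25→-16) = -16

bz -16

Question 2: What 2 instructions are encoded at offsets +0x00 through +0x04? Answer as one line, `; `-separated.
off 0x00: read 00 00 40 e2 as little → 0xe2400000
  top 7b → 0x71 → decr [R]
  rd: (w>>22)&0x7=0x1 → $1
off 0x04: read 00 00 48 fa as little → 0xfa480000
  top 7b → 0x7d → eor [RR]
  rd: (w>>22)&0x7=0x1 → $1
  rs: (w>>19)&0x7=0x1 → $1

decr $1; eor $1, $1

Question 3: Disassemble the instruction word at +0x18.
@+18  little-endian(00 00 48 fa) = 0xfa480000
  top 7b → 0x7d → eor [RR]
  [24:22] rd=1 = $1
  [21:19] rs=1 = $1

eor $1, $1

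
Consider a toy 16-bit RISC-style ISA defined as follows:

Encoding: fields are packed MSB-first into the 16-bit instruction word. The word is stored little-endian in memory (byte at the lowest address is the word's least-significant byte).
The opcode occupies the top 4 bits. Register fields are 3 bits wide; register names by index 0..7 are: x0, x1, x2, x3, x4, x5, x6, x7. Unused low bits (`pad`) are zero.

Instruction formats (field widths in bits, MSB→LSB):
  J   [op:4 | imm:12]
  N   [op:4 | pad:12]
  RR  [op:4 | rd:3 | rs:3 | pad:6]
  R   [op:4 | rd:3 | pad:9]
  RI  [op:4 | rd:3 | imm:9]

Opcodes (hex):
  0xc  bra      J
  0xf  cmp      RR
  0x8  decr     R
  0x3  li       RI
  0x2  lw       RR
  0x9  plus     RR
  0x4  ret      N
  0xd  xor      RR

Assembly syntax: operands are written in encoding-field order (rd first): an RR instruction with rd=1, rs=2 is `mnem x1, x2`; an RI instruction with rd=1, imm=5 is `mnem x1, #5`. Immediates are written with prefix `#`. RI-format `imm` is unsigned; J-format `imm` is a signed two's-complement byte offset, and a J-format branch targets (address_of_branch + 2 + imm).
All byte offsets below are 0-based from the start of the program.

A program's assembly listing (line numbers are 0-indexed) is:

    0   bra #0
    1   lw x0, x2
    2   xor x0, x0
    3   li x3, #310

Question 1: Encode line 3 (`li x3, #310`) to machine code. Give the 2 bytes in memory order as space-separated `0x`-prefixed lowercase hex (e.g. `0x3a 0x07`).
3. li fields op=0x3:4|rd=3:3|imm=310:9 → word 3736h → 36 37

0x36 0x37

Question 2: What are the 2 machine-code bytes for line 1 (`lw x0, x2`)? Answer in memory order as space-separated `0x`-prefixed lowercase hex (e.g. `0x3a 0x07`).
line 1 (lw): pack op=0x2:4|rd=0:3|rs=2:3|pad=0:6 = 0x2080; little→ 80 20

0x80 0x20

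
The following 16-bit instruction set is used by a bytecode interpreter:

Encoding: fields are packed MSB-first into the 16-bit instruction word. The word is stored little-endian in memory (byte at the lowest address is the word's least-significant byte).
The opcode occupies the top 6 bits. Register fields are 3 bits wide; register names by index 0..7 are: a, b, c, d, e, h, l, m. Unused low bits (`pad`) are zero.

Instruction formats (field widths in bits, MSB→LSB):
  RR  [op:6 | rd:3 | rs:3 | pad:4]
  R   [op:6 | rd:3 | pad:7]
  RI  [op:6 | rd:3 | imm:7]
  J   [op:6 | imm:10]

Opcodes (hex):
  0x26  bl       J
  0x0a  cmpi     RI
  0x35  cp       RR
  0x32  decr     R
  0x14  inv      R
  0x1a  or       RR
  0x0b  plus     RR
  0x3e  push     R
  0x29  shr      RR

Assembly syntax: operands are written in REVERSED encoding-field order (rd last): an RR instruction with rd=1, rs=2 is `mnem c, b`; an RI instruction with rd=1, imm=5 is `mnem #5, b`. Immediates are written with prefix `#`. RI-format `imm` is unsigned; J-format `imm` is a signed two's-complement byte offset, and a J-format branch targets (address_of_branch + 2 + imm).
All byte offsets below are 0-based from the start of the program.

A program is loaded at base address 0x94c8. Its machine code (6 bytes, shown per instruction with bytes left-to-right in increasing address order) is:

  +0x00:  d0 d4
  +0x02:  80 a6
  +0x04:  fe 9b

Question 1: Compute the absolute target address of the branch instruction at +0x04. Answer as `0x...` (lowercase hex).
0x94cc

+0x04: fe 9b ⇒ word 0x9bfe (little)
  top 6b → 0x26 → bl [J]
  imm@[9:0]=0x3fe (s10→-2) ⇒ #-2
  target = base 0x94c8 + off 0x04 + 2 + imm -2 = 0x94cc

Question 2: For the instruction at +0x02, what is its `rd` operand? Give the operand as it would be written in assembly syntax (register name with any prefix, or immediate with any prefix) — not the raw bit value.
@+02  little-endian(80 a6) = 0xa680
  opcode bits[15:10]=0x29: shr/RR
  rd: (w>>7)&0x7=0x5 → h
  rs: (w>>4)&0x7=0x0 → a

h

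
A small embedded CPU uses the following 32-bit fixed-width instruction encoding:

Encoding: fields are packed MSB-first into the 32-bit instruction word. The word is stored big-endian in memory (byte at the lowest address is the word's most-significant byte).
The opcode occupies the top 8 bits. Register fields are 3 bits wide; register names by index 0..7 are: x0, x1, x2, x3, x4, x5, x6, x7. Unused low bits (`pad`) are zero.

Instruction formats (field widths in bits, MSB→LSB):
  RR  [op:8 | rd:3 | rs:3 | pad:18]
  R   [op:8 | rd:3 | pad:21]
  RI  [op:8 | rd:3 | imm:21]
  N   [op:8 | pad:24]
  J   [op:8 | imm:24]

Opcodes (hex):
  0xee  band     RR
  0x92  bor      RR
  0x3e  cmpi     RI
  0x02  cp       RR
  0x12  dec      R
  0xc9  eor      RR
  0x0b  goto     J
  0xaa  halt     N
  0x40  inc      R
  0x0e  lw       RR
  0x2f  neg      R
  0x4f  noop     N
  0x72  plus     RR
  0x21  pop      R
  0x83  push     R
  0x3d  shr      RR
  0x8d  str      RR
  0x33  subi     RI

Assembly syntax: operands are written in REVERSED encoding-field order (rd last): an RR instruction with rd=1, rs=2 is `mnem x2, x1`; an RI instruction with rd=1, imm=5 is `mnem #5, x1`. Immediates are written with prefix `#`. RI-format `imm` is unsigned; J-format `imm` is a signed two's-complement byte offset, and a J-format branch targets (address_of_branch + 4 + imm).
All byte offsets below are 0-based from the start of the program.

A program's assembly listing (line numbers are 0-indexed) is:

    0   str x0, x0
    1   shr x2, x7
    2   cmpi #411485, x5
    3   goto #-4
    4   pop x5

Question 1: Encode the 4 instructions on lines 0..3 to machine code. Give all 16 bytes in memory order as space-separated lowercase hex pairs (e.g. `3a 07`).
8d 00 00 00 3d e8 00 00 3e a6 47 5d 0b ff ff fc

0. str fields op=0x8d:8|rd=0:3|rs=0:3|pad=0:18 → word 8d000000h → 8d 00 00 00
1. shr fields op=0x3d:8|rd=7:3|rs=2:3|pad=0:18 → word 3de80000h → 3d e8 00 00
2. cmpi fields op=0x3e:8|rd=5:3|imm=411485:21 → word 3ea6475dh → 3e a6 47 5d
3. goto fields op=0xb:8|imm=-4:24 → word 0bfffffch → 0b ff ff fc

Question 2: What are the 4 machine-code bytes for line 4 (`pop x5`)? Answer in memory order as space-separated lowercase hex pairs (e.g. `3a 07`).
21 a0 00 00

L4: pop op=0x21:8|rd=5:3|pad=0:21 ⇒ 0x21a00000 ⇒ big 21 a0 00 00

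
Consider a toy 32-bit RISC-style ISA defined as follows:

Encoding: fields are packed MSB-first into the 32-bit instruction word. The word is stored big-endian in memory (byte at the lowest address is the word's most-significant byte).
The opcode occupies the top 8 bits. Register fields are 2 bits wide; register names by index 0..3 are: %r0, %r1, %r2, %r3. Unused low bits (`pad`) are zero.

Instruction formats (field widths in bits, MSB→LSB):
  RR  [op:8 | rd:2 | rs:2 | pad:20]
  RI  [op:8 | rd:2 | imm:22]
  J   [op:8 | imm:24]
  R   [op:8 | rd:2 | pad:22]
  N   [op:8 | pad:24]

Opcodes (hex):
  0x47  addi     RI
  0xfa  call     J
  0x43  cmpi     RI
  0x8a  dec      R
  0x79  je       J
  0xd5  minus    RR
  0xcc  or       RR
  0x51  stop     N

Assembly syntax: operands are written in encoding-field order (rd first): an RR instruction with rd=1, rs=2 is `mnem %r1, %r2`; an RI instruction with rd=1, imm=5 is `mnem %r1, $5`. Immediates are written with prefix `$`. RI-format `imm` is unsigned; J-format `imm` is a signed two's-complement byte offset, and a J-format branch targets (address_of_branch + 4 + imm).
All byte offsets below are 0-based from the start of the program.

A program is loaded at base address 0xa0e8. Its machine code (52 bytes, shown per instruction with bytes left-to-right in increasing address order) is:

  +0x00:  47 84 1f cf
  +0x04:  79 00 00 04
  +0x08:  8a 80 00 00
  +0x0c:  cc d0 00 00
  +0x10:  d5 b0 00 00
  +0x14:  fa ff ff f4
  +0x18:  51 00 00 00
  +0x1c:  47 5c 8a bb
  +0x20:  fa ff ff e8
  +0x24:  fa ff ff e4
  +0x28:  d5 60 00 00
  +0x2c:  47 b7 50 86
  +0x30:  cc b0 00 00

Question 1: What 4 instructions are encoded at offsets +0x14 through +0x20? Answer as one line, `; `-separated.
call $-12; stop; addi %r1, $1870523; call $-24

[14] fa ff ff f4 → 0xfafffff4
  op=0xfafffff4>>24=0xfa ⇒ call (J)
  [23:0] imm=16777204 (s24→-12) = $-12
[18] 51 00 00 00 → 0x51000000
  op=0x51000000>>24=0x51 ⇒ stop (N)
[1c] 47 5c 8a bb → 0x475c8abb
  op=0x475c8abb>>24=0x47 ⇒ addi (RI)
  [23:22] rd=1 = %r1
  [21:0] imm=1870523 = $1870523
[20] fa ff ff e8 → 0xfaffffe8
  op=0xfaffffe8>>24=0xfa ⇒ call (J)
  [23:0] imm=16777192 (s24→-24) = $-24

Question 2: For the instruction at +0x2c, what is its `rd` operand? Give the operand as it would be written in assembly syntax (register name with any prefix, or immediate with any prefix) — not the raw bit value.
%r2

[2c] 47 b7 50 86 → 0x47b75086
  opcode bits[31:24]=0x47: addi/RI
  rd: (w>>22)&0x3=0x2 → %r2
  imm: (w>>0)&0x3fffff=0x375086 → $3625094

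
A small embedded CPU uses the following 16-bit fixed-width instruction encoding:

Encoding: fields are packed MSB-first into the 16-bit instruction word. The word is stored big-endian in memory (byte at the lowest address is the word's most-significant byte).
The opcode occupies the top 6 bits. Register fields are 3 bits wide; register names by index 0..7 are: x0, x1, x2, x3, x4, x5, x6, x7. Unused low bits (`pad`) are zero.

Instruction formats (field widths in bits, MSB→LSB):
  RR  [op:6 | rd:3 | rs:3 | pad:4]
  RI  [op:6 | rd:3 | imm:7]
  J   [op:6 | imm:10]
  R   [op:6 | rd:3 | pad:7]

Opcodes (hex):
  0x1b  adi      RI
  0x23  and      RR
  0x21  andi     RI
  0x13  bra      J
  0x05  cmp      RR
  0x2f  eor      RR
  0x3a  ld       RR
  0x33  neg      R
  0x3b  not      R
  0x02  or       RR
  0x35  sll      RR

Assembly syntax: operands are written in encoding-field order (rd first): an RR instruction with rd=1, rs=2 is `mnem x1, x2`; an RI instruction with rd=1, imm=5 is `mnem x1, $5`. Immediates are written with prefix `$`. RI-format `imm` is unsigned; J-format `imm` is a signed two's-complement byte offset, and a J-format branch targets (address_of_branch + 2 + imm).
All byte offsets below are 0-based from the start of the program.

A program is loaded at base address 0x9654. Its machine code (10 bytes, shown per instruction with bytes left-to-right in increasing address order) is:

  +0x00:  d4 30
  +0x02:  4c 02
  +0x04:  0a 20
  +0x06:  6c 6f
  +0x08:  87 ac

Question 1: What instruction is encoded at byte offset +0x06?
[06] 6c 6f → 0x6c6f
  opcode bits[15:10]=0x1b: adi/RI
  [9:7] rd=0 = x0
  [6:0] imm=111 = $111

adi x0, $111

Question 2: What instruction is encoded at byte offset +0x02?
bra $2

off 0x02: read 4c 02 as big → 0x4c02
  top 6b → 0x13 → bra [J]
  imm@[9:0]=0x2 ⇒ $2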